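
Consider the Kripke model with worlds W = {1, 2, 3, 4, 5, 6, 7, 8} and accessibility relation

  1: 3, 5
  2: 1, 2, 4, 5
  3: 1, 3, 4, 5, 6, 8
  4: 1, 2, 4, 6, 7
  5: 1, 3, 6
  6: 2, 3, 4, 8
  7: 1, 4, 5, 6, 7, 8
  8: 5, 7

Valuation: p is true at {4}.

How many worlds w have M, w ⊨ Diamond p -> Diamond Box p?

1: Diamond p is F, Diamond Box p is F. ✓
2: Diamond p is T, Diamond Box p is F. ✗
3: Diamond p is T, Diamond Box p is F. ✗
4: Diamond p is T, Diamond Box p is F. ✗
5: Diamond p is F, Diamond Box p is F. ✓
6: Diamond p is T, Diamond Box p is F. ✗
7: Diamond p is T, Diamond Box p is F. ✗
8: Diamond p is F, Diamond Box p is F. ✓
Satisfying worlds: {1, 5, 8}.

3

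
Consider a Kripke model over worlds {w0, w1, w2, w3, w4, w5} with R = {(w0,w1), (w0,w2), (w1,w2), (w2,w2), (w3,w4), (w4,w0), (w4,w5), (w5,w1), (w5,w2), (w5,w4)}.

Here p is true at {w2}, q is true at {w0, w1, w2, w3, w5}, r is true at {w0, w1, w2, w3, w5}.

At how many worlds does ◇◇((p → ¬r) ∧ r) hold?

w0: successors {w1, w2}; ◇((p → ¬r) ∧ r) there: w1:F, w2:F. ✗
w1: successors {w2}; ◇((p → ¬r) ∧ r) there: w2:F. ✗
w2: successors {w2}; ◇((p → ¬r) ∧ r) there: w2:F. ✗
w3: successors {w4}; ◇((p → ¬r) ∧ r) there: w4:T. ✓
w4: successors {w0, w5}; ◇((p → ¬r) ∧ r) there: w0:T, w5:T. ✓
w5: successors {w1, w2, w4}; ◇((p → ¬r) ∧ r) there: w1:F, w2:F, w4:T. ✓
Satisfying worlds: {w3, w4, w5}.

3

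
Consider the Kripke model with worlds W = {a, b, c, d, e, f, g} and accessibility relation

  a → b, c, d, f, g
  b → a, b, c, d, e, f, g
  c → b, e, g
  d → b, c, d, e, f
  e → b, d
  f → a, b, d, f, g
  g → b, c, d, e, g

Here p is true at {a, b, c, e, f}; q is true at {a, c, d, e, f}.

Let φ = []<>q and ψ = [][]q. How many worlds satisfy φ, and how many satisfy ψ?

For []<>q:
a: successors {b, c, d, f, g}; <>q there: b:T, c:T, d:T, f:T, g:T. ✓
b: successors {a, b, c, d, e, f, g}; <>q there: a:T, b:T, c:T, d:T, e:T, f:T, g:T. ✓
c: successors {b, e, g}; <>q there: b:T, e:T, g:T. ✓
d: successors {b, c, d, e, f}; <>q there: b:T, c:T, d:T, e:T, f:T. ✓
e: successors {b, d}; <>q there: b:T, d:T. ✓
f: successors {a, b, d, f, g}; <>q there: a:T, b:T, d:T, f:T, g:T. ✓
g: successors {b, c, d, e, g}; <>q there: b:T, c:T, d:T, e:T, g:T. ✓
— 7 worlds.
For [][]q:
a: successors {b, c, d, f, g}; []q there: b:F, c:F, d:F, f:F, g:F. ✗
b: successors {a, b, c, d, e, f, g}; []q there: a:F, b:F, c:F, d:F, e:F, f:F, g:F. ✗
c: successors {b, e, g}; []q there: b:F, e:F, g:F. ✗
d: successors {b, c, d, e, f}; []q there: b:F, c:F, d:F, e:F, f:F. ✗
e: successors {b, d}; []q there: b:F, d:F. ✗
f: successors {a, b, d, f, g}; []q there: a:F, b:F, d:F, f:F, g:F. ✗
g: successors {b, c, d, e, g}; []q there: b:F, c:F, d:F, e:F, g:F. ✗
— 0 worlds.

7 and 0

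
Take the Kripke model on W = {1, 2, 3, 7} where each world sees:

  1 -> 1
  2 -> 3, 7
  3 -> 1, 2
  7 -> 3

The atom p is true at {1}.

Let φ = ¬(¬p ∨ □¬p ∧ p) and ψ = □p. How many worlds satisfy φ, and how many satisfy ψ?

For ¬(¬p ∨ □¬p ∧ p):
1: ¬p ∨ □¬p ∧ p is F. ✓
2: ¬p ∨ □¬p ∧ p is T. ✗
3: ¬p ∨ □¬p ∧ p is T. ✗
7: ¬p ∨ □¬p ∧ p is T. ✗
— 1 world.
For □p:
1: successors {1}; p there: 1:T. ✓
2: successors {3, 7}; p there: 3:F, 7:F. ✗
3: successors {1, 2}; p there: 1:T, 2:F. ✗
7: successors {3}; p there: 3:F. ✗
— 1 world.

1 and 1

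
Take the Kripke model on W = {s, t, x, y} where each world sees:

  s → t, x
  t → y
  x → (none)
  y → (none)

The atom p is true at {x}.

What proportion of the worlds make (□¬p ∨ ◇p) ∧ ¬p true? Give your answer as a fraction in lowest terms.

s: □¬p ∨ ◇p is T, ¬p is T. ✓
t: □¬p ∨ ◇p is T, ¬p is T. ✓
x: □¬p ∨ ◇p is T, ¬p is F. ✗
y: □¬p ∨ ◇p is T, ¬p is T. ✓
That's 3 of 4 worlds, so 3/4.

3/4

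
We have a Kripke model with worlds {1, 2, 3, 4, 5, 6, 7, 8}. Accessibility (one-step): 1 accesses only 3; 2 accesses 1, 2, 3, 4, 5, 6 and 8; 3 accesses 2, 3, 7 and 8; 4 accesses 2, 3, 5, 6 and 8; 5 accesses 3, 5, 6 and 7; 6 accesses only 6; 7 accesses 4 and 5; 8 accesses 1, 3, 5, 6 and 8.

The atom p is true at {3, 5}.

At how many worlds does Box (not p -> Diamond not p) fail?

1: successors {3}; not p -> Diamond not p there: 3:T. ✓
2: successors {1, 2, 3, 4, 5, 6, 8}; not p -> Diamond not p there: 1:F, 2:T, 3:T, 4:T, 5:T, 6:T, 8:T. ✗
3: successors {2, 3, 7, 8}; not p -> Diamond not p there: 2:T, 3:T, 7:T, 8:T. ✓
4: successors {2, 3, 5, 6, 8}; not p -> Diamond not p there: 2:T, 3:T, 5:T, 6:T, 8:T. ✓
5: successors {3, 5, 6, 7}; not p -> Diamond not p there: 3:T, 5:T, 6:T, 7:T. ✓
6: successors {6}; not p -> Diamond not p there: 6:T. ✓
7: successors {4, 5}; not p -> Diamond not p there: 4:T, 5:T. ✓
8: successors {1, 3, 5, 6, 8}; not p -> Diamond not p there: 1:F, 3:T, 5:T, 6:T, 8:T. ✗
Satisfying worlds: {1, 3, 4, 5, 6, 7}.
So Box (not p -> Diamond not p) fails at the other 2 worlds.

2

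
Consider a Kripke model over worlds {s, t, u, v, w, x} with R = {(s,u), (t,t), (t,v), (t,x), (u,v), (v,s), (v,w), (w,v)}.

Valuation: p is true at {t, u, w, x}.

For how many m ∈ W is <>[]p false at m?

4

s: successors {u}; []p there: u:F. ✗
t: successors {t, v, x}; []p there: t:F, v:F, x:T. ✓
u: successors {v}; []p there: v:F. ✗
v: successors {s, w}; []p there: s:T, w:F. ✓
w: successors {v}; []p there: v:F. ✗
x: no successors, so <>[]p fails. ✗
Satisfying worlds: {t, v}.
So <>[]p fails at the other 4 worlds.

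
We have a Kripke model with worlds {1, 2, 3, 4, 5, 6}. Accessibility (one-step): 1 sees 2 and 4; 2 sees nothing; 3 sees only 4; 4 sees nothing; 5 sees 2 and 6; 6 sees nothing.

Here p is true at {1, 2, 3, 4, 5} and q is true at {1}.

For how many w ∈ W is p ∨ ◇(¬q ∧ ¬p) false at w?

1: p is T, ◇(¬q ∧ ¬p) is F. ✓
2: p is T, ◇(¬q ∧ ¬p) is F. ✓
3: p is T, ◇(¬q ∧ ¬p) is F. ✓
4: p is T, ◇(¬q ∧ ¬p) is F. ✓
5: p is T, ◇(¬q ∧ ¬p) is T. ✓
6: p is F, ◇(¬q ∧ ¬p) is F. ✗
Satisfying worlds: {1, 2, 3, 4, 5}.
So p ∨ ◇(¬q ∧ ¬p) fails at the other 1 world.

1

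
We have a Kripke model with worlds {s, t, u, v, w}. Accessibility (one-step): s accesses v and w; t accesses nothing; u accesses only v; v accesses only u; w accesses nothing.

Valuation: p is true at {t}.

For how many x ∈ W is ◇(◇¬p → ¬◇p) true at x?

s: successors {v, w}; ◇¬p → ¬◇p there: v:T, w:T. ✓
t: no successors, so ◇(◇¬p → ¬◇p) fails. ✗
u: successors {v}; ◇¬p → ¬◇p there: v:T. ✓
v: successors {u}; ◇¬p → ¬◇p there: u:T. ✓
w: no successors, so ◇(◇¬p → ¬◇p) fails. ✗
Satisfying worlds: {s, u, v}.

3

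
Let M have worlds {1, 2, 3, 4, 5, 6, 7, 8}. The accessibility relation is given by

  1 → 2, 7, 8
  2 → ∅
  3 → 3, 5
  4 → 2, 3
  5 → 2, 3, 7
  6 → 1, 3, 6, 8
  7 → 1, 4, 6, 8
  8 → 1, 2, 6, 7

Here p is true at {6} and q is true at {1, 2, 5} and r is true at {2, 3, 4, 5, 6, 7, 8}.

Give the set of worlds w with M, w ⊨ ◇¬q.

{1, 3, 4, 5, 6, 7, 8}

1: successors {2, 7, 8}; ¬q there: 2:F, 7:T, 8:T. ✓
2: no successors, so ◇¬q fails. ✗
3: successors {3, 5}; ¬q there: 3:T, 5:F. ✓
4: successors {2, 3}; ¬q there: 2:F, 3:T. ✓
5: successors {2, 3, 7}; ¬q there: 2:F, 3:T, 7:T. ✓
6: successors {1, 3, 6, 8}; ¬q there: 1:F, 3:T, 6:T, 8:T. ✓
7: successors {1, 4, 6, 8}; ¬q there: 1:F, 4:T, 6:T, 8:T. ✓
8: successors {1, 2, 6, 7}; ¬q there: 1:F, 2:F, 6:T, 7:T. ✓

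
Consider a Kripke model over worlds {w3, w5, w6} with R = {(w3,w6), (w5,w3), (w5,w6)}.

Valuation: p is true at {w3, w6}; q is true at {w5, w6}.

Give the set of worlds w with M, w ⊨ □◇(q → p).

w3: successors {w6}; ◇(q → p) there: w6:F. ✗
w5: successors {w3, w6}; ◇(q → p) there: w3:T, w6:F. ✗
w6: no successors, so □◇(q → p) holds vacuously. ✓

{w6}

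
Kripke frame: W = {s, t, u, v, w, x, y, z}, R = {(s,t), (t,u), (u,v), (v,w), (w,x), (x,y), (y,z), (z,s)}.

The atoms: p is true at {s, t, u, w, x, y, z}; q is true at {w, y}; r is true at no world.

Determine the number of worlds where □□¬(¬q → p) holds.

1

s: successors {t}; □¬(¬q → p) there: t:F. ✗
t: successors {u}; □¬(¬q → p) there: u:T. ✓
u: successors {v}; □¬(¬q → p) there: v:F. ✗
v: successors {w}; □¬(¬q → p) there: w:F. ✗
w: successors {x}; □¬(¬q → p) there: x:F. ✗
x: successors {y}; □¬(¬q → p) there: y:F. ✗
y: successors {z}; □¬(¬q → p) there: z:F. ✗
z: successors {s}; □¬(¬q → p) there: s:F. ✗
Satisfying worlds: {t}.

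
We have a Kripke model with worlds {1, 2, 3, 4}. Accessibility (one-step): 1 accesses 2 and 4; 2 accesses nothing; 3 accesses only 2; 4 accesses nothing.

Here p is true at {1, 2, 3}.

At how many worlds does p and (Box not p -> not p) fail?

1: p is T, Box not p -> not p is T. ✓
2: p is T, Box not p -> not p is F. ✗
3: p is T, Box not p -> not p is T. ✓
4: p is F, Box not p -> not p is T. ✗
Satisfying worlds: {1, 3}.
So p and (Box not p -> not p) fails at the other 2 worlds.

2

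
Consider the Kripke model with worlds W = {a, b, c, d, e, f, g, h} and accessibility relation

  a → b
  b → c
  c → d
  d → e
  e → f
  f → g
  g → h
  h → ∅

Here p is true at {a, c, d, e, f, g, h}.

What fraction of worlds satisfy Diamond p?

3/4

a: successors {b}; p there: b:F. ✗
b: successors {c}; p there: c:T. ✓
c: successors {d}; p there: d:T. ✓
d: successors {e}; p there: e:T. ✓
e: successors {f}; p there: f:T. ✓
f: successors {g}; p there: g:T. ✓
g: successors {h}; p there: h:T. ✓
h: no successors, so Diamond p fails. ✗
That's 6 of 8 worlds, so 6/8 = 3/4.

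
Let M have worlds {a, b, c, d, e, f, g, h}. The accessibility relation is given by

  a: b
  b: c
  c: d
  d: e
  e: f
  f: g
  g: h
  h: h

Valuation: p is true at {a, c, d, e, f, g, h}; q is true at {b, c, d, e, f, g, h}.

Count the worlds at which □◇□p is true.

a: successors {b}; ◇□p there: b:T. ✓
b: successors {c}; ◇□p there: c:T. ✓
c: successors {d}; ◇□p there: d:T. ✓
d: successors {e}; ◇□p there: e:T. ✓
e: successors {f}; ◇□p there: f:T. ✓
f: successors {g}; ◇□p there: g:T. ✓
g: successors {h}; ◇□p there: h:T. ✓
h: successors {h}; ◇□p there: h:T. ✓
Satisfying worlds: {a, b, c, d, e, f, g, h}.

8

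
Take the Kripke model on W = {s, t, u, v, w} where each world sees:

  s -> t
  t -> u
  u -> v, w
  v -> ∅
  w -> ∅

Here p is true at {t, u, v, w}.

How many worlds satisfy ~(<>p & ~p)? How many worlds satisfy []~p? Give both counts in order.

For ~(<>p & ~p):
s: <>p & ~p is T. ✗
t: <>p & ~p is F. ✓
u: <>p & ~p is F. ✓
v: <>p & ~p is F. ✓
w: <>p & ~p is F. ✓
— 4 worlds.
For []~p:
s: successors {t}; ~p there: t:F. ✗
t: successors {u}; ~p there: u:F. ✗
u: successors {v, w}; ~p there: v:F, w:F. ✗
v: no successors, so []~p holds vacuously. ✓
w: no successors, so []~p holds vacuously. ✓
— 2 worlds.

4 and 2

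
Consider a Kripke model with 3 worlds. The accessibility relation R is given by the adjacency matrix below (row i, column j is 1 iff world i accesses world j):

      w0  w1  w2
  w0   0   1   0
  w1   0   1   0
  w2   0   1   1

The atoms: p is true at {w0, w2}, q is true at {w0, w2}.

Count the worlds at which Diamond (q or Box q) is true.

w0: successors {w1}; q or Box q there: w1:F. ✗
w1: successors {w1}; q or Box q there: w1:F. ✗
w2: successors {w1, w2}; q or Box q there: w1:F, w2:T. ✓
Satisfying worlds: {w2}.

1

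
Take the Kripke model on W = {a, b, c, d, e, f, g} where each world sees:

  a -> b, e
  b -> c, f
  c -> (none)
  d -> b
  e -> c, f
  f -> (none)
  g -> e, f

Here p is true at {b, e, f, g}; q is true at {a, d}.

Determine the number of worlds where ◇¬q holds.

5

a: successors {b, e}; ¬q there: b:T, e:T. ✓
b: successors {c, f}; ¬q there: c:T, f:T. ✓
c: no successors, so ◇¬q fails. ✗
d: successors {b}; ¬q there: b:T. ✓
e: successors {c, f}; ¬q there: c:T, f:T. ✓
f: no successors, so ◇¬q fails. ✗
g: successors {e, f}; ¬q there: e:T, f:T. ✓
Satisfying worlds: {a, b, d, e, g}.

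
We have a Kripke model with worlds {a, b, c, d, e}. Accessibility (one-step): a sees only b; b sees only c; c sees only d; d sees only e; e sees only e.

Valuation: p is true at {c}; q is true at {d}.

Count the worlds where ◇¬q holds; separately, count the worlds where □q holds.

For ◇¬q:
a: successors {b}; ¬q there: b:T. ✓
b: successors {c}; ¬q there: c:T. ✓
c: successors {d}; ¬q there: d:F. ✗
d: successors {e}; ¬q there: e:T. ✓
e: successors {e}; ¬q there: e:T. ✓
— 4 worlds.
For □q:
a: successors {b}; q there: b:F. ✗
b: successors {c}; q there: c:F. ✗
c: successors {d}; q there: d:T. ✓
d: successors {e}; q there: e:F. ✗
e: successors {e}; q there: e:F. ✗
— 1 world.

4 and 1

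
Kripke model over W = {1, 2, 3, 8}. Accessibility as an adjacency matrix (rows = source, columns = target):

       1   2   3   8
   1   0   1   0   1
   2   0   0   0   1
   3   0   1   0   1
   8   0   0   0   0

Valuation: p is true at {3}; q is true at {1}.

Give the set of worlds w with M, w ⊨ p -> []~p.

{1, 2, 3, 8}

1: p is F, []~p is T. ✓
2: p is F, []~p is T. ✓
3: p is T, []~p is T. ✓
8: p is F, []~p is T. ✓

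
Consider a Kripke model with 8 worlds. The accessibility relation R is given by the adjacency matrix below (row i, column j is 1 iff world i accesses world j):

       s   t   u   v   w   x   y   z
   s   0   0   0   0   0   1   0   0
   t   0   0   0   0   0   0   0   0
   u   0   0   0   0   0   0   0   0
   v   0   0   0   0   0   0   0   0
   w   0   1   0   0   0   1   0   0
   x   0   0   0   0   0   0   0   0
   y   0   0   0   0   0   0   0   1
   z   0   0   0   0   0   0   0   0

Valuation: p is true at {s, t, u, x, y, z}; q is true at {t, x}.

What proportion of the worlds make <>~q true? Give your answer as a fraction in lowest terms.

s: successors {x}; ~q there: x:F. ✗
t: no successors, so <>~q fails. ✗
u: no successors, so <>~q fails. ✗
v: no successors, so <>~q fails. ✗
w: successors {t, x}; ~q there: t:F, x:F. ✗
x: no successors, so <>~q fails. ✗
y: successors {z}; ~q there: z:T. ✓
z: no successors, so <>~q fails. ✗
That's 1 of 8 worlds, so 1/8.

1/8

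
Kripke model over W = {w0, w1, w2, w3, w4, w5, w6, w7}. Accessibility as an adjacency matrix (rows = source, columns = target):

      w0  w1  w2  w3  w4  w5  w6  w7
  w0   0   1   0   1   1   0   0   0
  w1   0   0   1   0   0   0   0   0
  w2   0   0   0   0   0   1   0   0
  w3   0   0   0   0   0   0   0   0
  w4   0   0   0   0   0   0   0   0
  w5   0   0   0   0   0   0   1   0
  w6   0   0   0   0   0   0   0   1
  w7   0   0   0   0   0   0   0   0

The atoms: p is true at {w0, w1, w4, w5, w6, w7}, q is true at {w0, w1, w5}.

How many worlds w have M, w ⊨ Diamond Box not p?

w0: successors {w1, w3, w4}; Box not p there: w1:T, w3:T, w4:T. ✓
w1: successors {w2}; Box not p there: w2:F. ✗
w2: successors {w5}; Box not p there: w5:F. ✗
w3: no successors, so Diamond Box not p fails. ✗
w4: no successors, so Diamond Box not p fails. ✗
w5: successors {w6}; Box not p there: w6:F. ✗
w6: successors {w7}; Box not p there: w7:T. ✓
w7: no successors, so Diamond Box not p fails. ✗
Satisfying worlds: {w0, w6}.

2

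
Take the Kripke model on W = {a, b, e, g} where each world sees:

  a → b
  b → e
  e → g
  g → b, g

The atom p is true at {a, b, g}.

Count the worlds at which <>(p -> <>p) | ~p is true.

3

a: <>(p -> <>p) is F, ~p is F. ✗
b: <>(p -> <>p) is T, ~p is F. ✓
e: <>(p -> <>p) is T, ~p is T. ✓
g: <>(p -> <>p) is T, ~p is F. ✓
Satisfying worlds: {b, e, g}.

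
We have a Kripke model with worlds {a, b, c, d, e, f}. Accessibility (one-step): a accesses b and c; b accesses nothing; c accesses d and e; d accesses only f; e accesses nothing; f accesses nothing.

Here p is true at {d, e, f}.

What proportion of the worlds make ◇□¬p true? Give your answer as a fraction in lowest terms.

a: successors {b, c}; □¬p there: b:T, c:F. ✓
b: no successors, so ◇□¬p fails. ✗
c: successors {d, e}; □¬p there: d:F, e:T. ✓
d: successors {f}; □¬p there: f:T. ✓
e: no successors, so ◇□¬p fails. ✗
f: no successors, so ◇□¬p fails. ✗
That's 3 of 6 worlds, so 3/6 = 1/2.

1/2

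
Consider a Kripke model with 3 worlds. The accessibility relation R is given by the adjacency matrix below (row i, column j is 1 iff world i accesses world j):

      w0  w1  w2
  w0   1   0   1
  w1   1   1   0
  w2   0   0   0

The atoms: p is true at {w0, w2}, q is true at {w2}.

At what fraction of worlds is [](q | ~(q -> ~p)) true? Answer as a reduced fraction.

1/3

w0: successors {w0, w2}; q | ~(q -> ~p) there: w0:F, w2:T. ✗
w1: successors {w0, w1}; q | ~(q -> ~p) there: w0:F, w1:F. ✗
w2: no successors, so [](q | ~(q -> ~p)) holds vacuously. ✓
That's 1 of 3 worlds, so 1/3.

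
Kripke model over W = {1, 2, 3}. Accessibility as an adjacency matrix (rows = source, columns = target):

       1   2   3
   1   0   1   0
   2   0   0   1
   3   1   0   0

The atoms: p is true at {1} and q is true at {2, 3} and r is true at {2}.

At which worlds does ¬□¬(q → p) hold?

1: □¬(q → p) is T. ✗
2: □¬(q → p) is T. ✗
3: □¬(q → p) is F. ✓

{3}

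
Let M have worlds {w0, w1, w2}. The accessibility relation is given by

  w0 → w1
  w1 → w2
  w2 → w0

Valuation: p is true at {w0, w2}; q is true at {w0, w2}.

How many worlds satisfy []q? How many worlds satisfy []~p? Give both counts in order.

For []q:
w0: successors {w1}; q there: w1:F. ✗
w1: successors {w2}; q there: w2:T. ✓
w2: successors {w0}; q there: w0:T. ✓
— 2 worlds.
For []~p:
w0: successors {w1}; ~p there: w1:T. ✓
w1: successors {w2}; ~p there: w2:F. ✗
w2: successors {w0}; ~p there: w0:F. ✗
— 1 world.

2 and 1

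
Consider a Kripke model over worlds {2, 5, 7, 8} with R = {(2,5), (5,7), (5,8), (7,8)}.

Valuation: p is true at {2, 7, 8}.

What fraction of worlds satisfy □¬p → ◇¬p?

3/4

2: □¬p is T, ◇¬p is T. ✓
5: □¬p is F, ◇¬p is F. ✓
7: □¬p is F, ◇¬p is F. ✓
8: □¬p is T, ◇¬p is F. ✗
That's 3 of 4 worlds, so 3/4.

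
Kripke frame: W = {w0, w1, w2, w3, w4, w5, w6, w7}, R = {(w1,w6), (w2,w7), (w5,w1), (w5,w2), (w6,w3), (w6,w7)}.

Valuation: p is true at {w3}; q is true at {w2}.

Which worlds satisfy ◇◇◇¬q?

w0: no successors, so ◇◇◇¬q fails. ✗
w1: successors {w6}; ◇◇¬q there: w6:F. ✗
w2: successors {w7}; ◇◇¬q there: w7:F. ✗
w3: no successors, so ◇◇◇¬q fails. ✗
w4: no successors, so ◇◇◇¬q fails. ✗
w5: successors {w1, w2}; ◇◇¬q there: w1:T, w2:F. ✓
w6: successors {w3, w7}; ◇◇¬q there: w3:F, w7:F. ✗
w7: no successors, so ◇◇◇¬q fails. ✗

{w5}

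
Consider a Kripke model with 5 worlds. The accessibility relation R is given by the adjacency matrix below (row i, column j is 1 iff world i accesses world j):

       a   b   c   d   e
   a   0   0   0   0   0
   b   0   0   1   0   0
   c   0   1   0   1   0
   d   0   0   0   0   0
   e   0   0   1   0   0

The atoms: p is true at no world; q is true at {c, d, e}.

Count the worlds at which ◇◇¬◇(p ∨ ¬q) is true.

2

a: no successors, so ◇◇¬◇(p ∨ ¬q) fails. ✗
b: successors {c}; ◇¬◇(p ∨ ¬q) there: c:T. ✓
c: successors {b, d}; ◇¬◇(p ∨ ¬q) there: b:F, d:F. ✗
d: no successors, so ◇◇¬◇(p ∨ ¬q) fails. ✗
e: successors {c}; ◇¬◇(p ∨ ¬q) there: c:T. ✓
Satisfying worlds: {b, e}.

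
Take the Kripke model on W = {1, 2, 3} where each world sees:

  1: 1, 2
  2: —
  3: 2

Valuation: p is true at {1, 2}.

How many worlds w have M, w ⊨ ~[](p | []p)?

0

1: [](p | []p) is T. ✗
2: [](p | []p) is T. ✗
3: [](p | []p) is T. ✗
Satisfying worlds: ∅.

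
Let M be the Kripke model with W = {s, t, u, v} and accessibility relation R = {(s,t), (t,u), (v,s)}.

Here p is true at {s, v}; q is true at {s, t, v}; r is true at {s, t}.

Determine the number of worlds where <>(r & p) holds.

1

s: successors {t}; r & p there: t:F. ✗
t: successors {u}; r & p there: u:F. ✗
u: no successors, so <>(r & p) fails. ✗
v: successors {s}; r & p there: s:T. ✓
Satisfying worlds: {v}.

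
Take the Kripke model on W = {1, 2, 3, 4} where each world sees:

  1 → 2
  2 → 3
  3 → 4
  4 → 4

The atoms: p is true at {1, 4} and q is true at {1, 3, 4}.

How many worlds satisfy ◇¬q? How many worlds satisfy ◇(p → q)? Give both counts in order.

For ◇¬q:
1: successors {2}; ¬q there: 2:T. ✓
2: successors {3}; ¬q there: 3:F. ✗
3: successors {4}; ¬q there: 4:F. ✗
4: successors {4}; ¬q there: 4:F. ✗
— 1 world.
For ◇(p → q):
1: successors {2}; p → q there: 2:T. ✓
2: successors {3}; p → q there: 3:T. ✓
3: successors {4}; p → q there: 4:T. ✓
4: successors {4}; p → q there: 4:T. ✓
— 4 worlds.

1 and 4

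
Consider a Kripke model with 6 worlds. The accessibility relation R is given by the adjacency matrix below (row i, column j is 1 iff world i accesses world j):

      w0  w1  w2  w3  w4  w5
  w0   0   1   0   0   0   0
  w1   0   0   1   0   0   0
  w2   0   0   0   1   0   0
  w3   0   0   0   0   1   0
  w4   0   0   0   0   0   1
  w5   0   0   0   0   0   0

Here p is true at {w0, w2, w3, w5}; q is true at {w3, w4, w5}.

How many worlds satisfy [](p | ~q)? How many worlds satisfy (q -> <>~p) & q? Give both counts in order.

For [](p | ~q):
w0: successors {w1}; p | ~q there: w1:T. ✓
w1: successors {w2}; p | ~q there: w2:T. ✓
w2: successors {w3}; p | ~q there: w3:T. ✓
w3: successors {w4}; p | ~q there: w4:F. ✗
w4: successors {w5}; p | ~q there: w5:T. ✓
w5: no successors, so [](p | ~q) holds vacuously. ✓
— 5 worlds.
For (q -> <>~p) & q:
w0: q -> <>~p is T, q is F. ✗
w1: q -> <>~p is T, q is F. ✗
w2: q -> <>~p is T, q is F. ✗
w3: q -> <>~p is T, q is T. ✓
w4: q -> <>~p is F, q is T. ✗
w5: q -> <>~p is F, q is T. ✗
— 1 world.

5 and 1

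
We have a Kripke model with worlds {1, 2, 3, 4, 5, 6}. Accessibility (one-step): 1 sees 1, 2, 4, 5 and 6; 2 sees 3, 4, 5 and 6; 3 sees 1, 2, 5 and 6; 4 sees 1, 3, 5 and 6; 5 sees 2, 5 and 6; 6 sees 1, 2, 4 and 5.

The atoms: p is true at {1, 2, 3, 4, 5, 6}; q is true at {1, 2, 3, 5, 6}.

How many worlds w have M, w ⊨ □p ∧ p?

6

1: □p is T, p is T. ✓
2: □p is T, p is T. ✓
3: □p is T, p is T. ✓
4: □p is T, p is T. ✓
5: □p is T, p is T. ✓
6: □p is T, p is T. ✓
Satisfying worlds: {1, 2, 3, 4, 5, 6}.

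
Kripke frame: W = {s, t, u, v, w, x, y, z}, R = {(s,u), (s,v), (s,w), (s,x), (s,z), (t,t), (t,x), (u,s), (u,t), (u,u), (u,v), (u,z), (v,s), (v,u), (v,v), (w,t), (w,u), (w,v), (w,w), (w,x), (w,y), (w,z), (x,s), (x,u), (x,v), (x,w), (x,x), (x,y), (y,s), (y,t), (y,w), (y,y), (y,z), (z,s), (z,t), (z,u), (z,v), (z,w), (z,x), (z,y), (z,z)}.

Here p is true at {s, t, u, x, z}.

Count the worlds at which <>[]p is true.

5

s: successors {u, v, w, x, z}; []p there: u:F, v:F, w:F, x:F, z:F. ✗
t: successors {t, x}; []p there: t:T, x:F. ✓
u: successors {s, t, u, v, z}; []p there: s:F, t:T, u:F, v:F, z:F. ✓
v: successors {s, u, v}; []p there: s:F, u:F, v:F. ✗
w: successors {t, u, v, w, x, y, z}; []p there: t:T, u:F, v:F, w:F, x:F, y:F, z:F. ✓
x: successors {s, u, v, w, x, y}; []p there: s:F, u:F, v:F, w:F, x:F, y:F. ✗
y: successors {s, t, w, y, z}; []p there: s:F, t:T, w:F, y:F, z:F. ✓
z: successors {s, t, u, v, w, x, y, z}; []p there: s:F, t:T, u:F, v:F, w:F, x:F, y:F, z:F. ✓
Satisfying worlds: {t, u, w, y, z}.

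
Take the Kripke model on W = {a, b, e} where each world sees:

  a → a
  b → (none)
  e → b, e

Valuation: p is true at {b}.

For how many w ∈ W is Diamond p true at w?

a: successors {a}; p there: a:F. ✗
b: no successors, so Diamond p fails. ✗
e: successors {b, e}; p there: b:T, e:F. ✓
Satisfying worlds: {e}.

1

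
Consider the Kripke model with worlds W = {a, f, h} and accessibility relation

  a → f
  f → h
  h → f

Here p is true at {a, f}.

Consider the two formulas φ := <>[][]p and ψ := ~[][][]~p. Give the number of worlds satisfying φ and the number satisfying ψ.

2 and 2

For <>[][]p:
a: successors {f}; [][]p there: f:T. ✓
f: successors {h}; [][]p there: h:F. ✗
h: successors {f}; [][]p there: f:T. ✓
— 2 worlds.
For ~[][][]~p:
a: [][][]~p is F. ✓
f: [][][]~p is T. ✗
h: [][][]~p is F. ✓
— 2 worlds.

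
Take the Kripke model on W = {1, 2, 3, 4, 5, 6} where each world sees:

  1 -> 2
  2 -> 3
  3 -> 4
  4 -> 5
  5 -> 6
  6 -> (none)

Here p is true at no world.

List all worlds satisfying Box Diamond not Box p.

{1, 2, 3, 6}

1: successors {2}; Diamond not Box p there: 2:T. ✓
2: successors {3}; Diamond not Box p there: 3:T. ✓
3: successors {4}; Diamond not Box p there: 4:T. ✓
4: successors {5}; Diamond not Box p there: 5:F. ✗
5: successors {6}; Diamond not Box p there: 6:F. ✗
6: no successors, so Box Diamond not Box p holds vacuously. ✓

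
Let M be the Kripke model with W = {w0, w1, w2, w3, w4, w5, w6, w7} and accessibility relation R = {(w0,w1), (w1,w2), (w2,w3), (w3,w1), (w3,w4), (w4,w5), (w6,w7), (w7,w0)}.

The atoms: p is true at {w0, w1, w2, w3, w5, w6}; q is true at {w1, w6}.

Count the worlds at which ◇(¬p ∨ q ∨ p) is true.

7

w0: successors {w1}; ¬p ∨ q ∨ p there: w1:T. ✓
w1: successors {w2}; ¬p ∨ q ∨ p there: w2:T. ✓
w2: successors {w3}; ¬p ∨ q ∨ p there: w3:T. ✓
w3: successors {w1, w4}; ¬p ∨ q ∨ p there: w1:T, w4:T. ✓
w4: successors {w5}; ¬p ∨ q ∨ p there: w5:T. ✓
w5: no successors, so ◇(¬p ∨ q ∨ p) fails. ✗
w6: successors {w7}; ¬p ∨ q ∨ p there: w7:T. ✓
w7: successors {w0}; ¬p ∨ q ∨ p there: w0:T. ✓
Satisfying worlds: {w0, w1, w2, w3, w4, w6, w7}.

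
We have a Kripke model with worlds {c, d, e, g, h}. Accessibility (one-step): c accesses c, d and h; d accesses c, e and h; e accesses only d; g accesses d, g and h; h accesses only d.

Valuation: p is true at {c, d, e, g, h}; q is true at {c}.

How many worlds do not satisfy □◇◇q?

0

c: successors {c, d, h}; ◇◇q there: c:T, d:T, h:T. ✓
d: successors {c, e, h}; ◇◇q there: c:T, e:T, h:T. ✓
e: successors {d}; ◇◇q there: d:T. ✓
g: successors {d, g, h}; ◇◇q there: d:T, g:T, h:T. ✓
h: successors {d}; ◇◇q there: d:T. ✓
Satisfying worlds: {c, d, e, g, h}.
So □◇◇q fails at the other 0 worlds.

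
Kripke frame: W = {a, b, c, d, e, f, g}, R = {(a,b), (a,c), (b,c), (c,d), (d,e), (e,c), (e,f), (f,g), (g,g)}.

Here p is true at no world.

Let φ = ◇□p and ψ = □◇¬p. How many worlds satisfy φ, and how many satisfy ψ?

0 and 7

For ◇□p:
a: successors {b, c}; □p there: b:F, c:F. ✗
b: successors {c}; □p there: c:F. ✗
c: successors {d}; □p there: d:F. ✗
d: successors {e}; □p there: e:F. ✗
e: successors {c, f}; □p there: c:F, f:F. ✗
f: successors {g}; □p there: g:F. ✗
g: successors {g}; □p there: g:F. ✗
— 0 worlds.
For □◇¬p:
a: successors {b, c}; ◇¬p there: b:T, c:T. ✓
b: successors {c}; ◇¬p there: c:T. ✓
c: successors {d}; ◇¬p there: d:T. ✓
d: successors {e}; ◇¬p there: e:T. ✓
e: successors {c, f}; ◇¬p there: c:T, f:T. ✓
f: successors {g}; ◇¬p there: g:T. ✓
g: successors {g}; ◇¬p there: g:T. ✓
— 7 worlds.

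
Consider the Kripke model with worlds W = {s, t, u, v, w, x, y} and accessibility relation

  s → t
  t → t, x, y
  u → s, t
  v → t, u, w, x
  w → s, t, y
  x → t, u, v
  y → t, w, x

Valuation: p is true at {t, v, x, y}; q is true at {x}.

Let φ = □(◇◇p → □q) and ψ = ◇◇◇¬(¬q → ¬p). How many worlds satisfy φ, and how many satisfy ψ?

0 and 7

For □(◇◇p → □q):
s: successors {t}; ◇◇p → □q there: t:F. ✗
t: successors {t, x, y}; ◇◇p → □q there: t:F, x:F, y:F. ✗
u: successors {s, t}; ◇◇p → □q there: s:F, t:F. ✗
v: successors {t, u, w, x}; ◇◇p → □q there: t:F, u:F, w:F, x:F. ✗
w: successors {s, t, y}; ◇◇p → □q there: s:F, t:F, y:F. ✗
x: successors {t, u, v}; ◇◇p → □q there: t:F, u:F, v:F. ✗
y: successors {t, w, x}; ◇◇p → □q there: t:F, w:F, x:F. ✗
— 0 worlds.
For ◇◇◇¬(¬q → ¬p):
s: successors {t}; ◇◇¬(¬q → ¬p) there: t:T. ✓
t: successors {t, x, y}; ◇◇¬(¬q → ¬p) there: t:T, x:T, y:T. ✓
u: successors {s, t}; ◇◇¬(¬q → ¬p) there: s:T, t:T. ✓
v: successors {t, u, w, x}; ◇◇¬(¬q → ¬p) there: t:T, u:T, w:T, x:T. ✓
w: successors {s, t, y}; ◇◇¬(¬q → ¬p) there: s:T, t:T, y:T. ✓
x: successors {t, u, v}; ◇◇¬(¬q → ¬p) there: t:T, u:T, v:T. ✓
y: successors {t, w, x}; ◇◇¬(¬q → ¬p) there: t:T, w:T, x:T. ✓
— 7 worlds.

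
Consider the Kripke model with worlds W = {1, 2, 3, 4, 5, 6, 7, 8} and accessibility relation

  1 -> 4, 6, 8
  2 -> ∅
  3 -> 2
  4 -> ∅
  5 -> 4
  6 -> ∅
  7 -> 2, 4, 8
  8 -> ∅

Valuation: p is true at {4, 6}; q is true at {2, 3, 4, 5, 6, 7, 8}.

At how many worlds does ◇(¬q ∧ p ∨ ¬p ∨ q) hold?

4

1: successors {4, 6, 8}; ¬q ∧ p ∨ ¬p ∨ q there: 4:T, 6:T, 8:T. ✓
2: no successors, so ◇(¬q ∧ p ∨ ¬p ∨ q) fails. ✗
3: successors {2}; ¬q ∧ p ∨ ¬p ∨ q there: 2:T. ✓
4: no successors, so ◇(¬q ∧ p ∨ ¬p ∨ q) fails. ✗
5: successors {4}; ¬q ∧ p ∨ ¬p ∨ q there: 4:T. ✓
6: no successors, so ◇(¬q ∧ p ∨ ¬p ∨ q) fails. ✗
7: successors {2, 4, 8}; ¬q ∧ p ∨ ¬p ∨ q there: 2:T, 4:T, 8:T. ✓
8: no successors, so ◇(¬q ∧ p ∨ ¬p ∨ q) fails. ✗
Satisfying worlds: {1, 3, 5, 7}.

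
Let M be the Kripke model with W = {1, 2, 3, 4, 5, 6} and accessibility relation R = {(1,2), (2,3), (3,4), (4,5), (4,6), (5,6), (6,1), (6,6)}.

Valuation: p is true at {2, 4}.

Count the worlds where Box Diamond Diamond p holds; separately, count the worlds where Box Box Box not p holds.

For Box Diamond Diamond p:
1: successors {2}; Diamond Diamond p there: 2:T. ✓
2: successors {3}; Diamond Diamond p there: 3:F. ✗
3: successors {4}; Diamond Diamond p there: 4:F. ✗
4: successors {5, 6}; Diamond Diamond p there: 5:F, 6:T. ✗
5: successors {6}; Diamond Diamond p there: 6:T. ✓
6: successors {1, 6}; Diamond Diamond p there: 1:F, 6:T. ✗
— 2 worlds.
For Box Box Box not p:
1: successors {2}; Box Box not p there: 2:F. ✗
2: successors {3}; Box Box not p there: 3:T. ✓
3: successors {4}; Box Box not p there: 4:T. ✓
4: successors {5, 6}; Box Box not p there: 5:T, 6:F. ✗
5: successors {6}; Box Box not p there: 6:F. ✗
6: successors {1, 6}; Box Box not p there: 1:T, 6:F. ✗
— 2 worlds.

2 and 2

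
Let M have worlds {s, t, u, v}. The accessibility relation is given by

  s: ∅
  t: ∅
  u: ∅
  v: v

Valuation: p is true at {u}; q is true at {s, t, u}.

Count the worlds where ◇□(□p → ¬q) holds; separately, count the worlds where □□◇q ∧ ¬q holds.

For ◇□(□p → ¬q):
s: no successors, so ◇□(□p → ¬q) fails. ✗
t: no successors, so ◇□(□p → ¬q) fails. ✗
u: no successors, so ◇□(□p → ¬q) fails. ✗
v: successors {v}; □(□p → ¬q) there: v:T. ✓
— 1 world.
For □□◇q ∧ ¬q:
s: □□◇q is T, ¬q is F. ✗
t: □□◇q is T, ¬q is F. ✗
u: □□◇q is T, ¬q is F. ✗
v: □□◇q is F, ¬q is T. ✗
— 0 worlds.

1 and 0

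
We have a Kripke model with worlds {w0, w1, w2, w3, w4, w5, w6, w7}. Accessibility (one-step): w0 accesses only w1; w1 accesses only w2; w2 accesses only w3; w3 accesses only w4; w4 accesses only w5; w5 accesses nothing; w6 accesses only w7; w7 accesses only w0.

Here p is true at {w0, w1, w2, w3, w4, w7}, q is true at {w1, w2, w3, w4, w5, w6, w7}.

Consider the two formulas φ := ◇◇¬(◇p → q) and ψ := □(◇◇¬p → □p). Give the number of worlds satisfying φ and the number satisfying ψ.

1 and 8

For ◇◇¬(◇p → q):
w0: successors {w1}; ◇¬(◇p → q) there: w1:F. ✗
w1: successors {w2}; ◇¬(◇p → q) there: w2:F. ✗
w2: successors {w3}; ◇¬(◇p → q) there: w3:F. ✗
w3: successors {w4}; ◇¬(◇p → q) there: w4:F. ✗
w4: successors {w5}; ◇¬(◇p → q) there: w5:F. ✗
w5: no successors, so ◇◇¬(◇p → q) fails. ✗
w6: successors {w7}; ◇¬(◇p → q) there: w7:T. ✓
w7: successors {w0}; ◇¬(◇p → q) there: w0:F. ✗
— 1 world.
For □(◇◇¬p → □p):
w0: successors {w1}; ◇◇¬p → □p there: w1:T. ✓
w1: successors {w2}; ◇◇¬p → □p there: w2:T. ✓
w2: successors {w3}; ◇◇¬p → □p there: w3:T. ✓
w3: successors {w4}; ◇◇¬p → □p there: w4:T. ✓
w4: successors {w5}; ◇◇¬p → □p there: w5:T. ✓
w5: no successors, so □(◇◇¬p → □p) holds vacuously. ✓
w6: successors {w7}; ◇◇¬p → □p there: w7:T. ✓
w7: successors {w0}; ◇◇¬p → □p there: w0:T. ✓
— 8 worlds.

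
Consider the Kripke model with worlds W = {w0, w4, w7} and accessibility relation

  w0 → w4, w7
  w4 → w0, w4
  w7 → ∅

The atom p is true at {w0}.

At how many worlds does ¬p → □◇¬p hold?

w0: ¬p is F, □◇¬p is F. ✓
w4: ¬p is T, □◇¬p is T. ✓
w7: ¬p is T, □◇¬p is T. ✓
Satisfying worlds: {w0, w4, w7}.

3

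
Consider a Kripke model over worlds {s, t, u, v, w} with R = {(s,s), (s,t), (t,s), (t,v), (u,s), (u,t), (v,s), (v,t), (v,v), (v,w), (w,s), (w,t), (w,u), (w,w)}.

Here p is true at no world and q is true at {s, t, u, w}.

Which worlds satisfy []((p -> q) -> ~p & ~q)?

s: successors {s, t}; (p -> q) -> ~p & ~q there: s:F, t:F. ✗
t: successors {s, v}; (p -> q) -> ~p & ~q there: s:F, v:T. ✗
u: successors {s, t}; (p -> q) -> ~p & ~q there: s:F, t:F. ✗
v: successors {s, t, v, w}; (p -> q) -> ~p & ~q there: s:F, t:F, v:T, w:F. ✗
w: successors {s, t, u, w}; (p -> q) -> ~p & ~q there: s:F, t:F, u:F, w:F. ✗

∅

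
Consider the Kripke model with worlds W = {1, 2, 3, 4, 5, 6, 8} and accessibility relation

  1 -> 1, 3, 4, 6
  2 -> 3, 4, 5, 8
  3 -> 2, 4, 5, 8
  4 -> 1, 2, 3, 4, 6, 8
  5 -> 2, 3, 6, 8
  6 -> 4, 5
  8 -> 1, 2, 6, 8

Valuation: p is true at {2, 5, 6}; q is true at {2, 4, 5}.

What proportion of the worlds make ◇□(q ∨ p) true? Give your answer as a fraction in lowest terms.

4/7

1: successors {1, 3, 4, 6}; □(q ∨ p) there: 1:F, 3:F, 4:F, 6:T. ✓
2: successors {3, 4, 5, 8}; □(q ∨ p) there: 3:F, 4:F, 5:F, 8:F. ✗
3: successors {2, 4, 5, 8}; □(q ∨ p) there: 2:F, 4:F, 5:F, 8:F. ✗
4: successors {1, 2, 3, 4, 6, 8}; □(q ∨ p) there: 1:F, 2:F, 3:F, 4:F, 6:T, 8:F. ✓
5: successors {2, 3, 6, 8}; □(q ∨ p) there: 2:F, 3:F, 6:T, 8:F. ✓
6: successors {4, 5}; □(q ∨ p) there: 4:F, 5:F. ✗
8: successors {1, 2, 6, 8}; □(q ∨ p) there: 1:F, 2:F, 6:T, 8:F. ✓
That's 4 of 7 worlds, so 4/7.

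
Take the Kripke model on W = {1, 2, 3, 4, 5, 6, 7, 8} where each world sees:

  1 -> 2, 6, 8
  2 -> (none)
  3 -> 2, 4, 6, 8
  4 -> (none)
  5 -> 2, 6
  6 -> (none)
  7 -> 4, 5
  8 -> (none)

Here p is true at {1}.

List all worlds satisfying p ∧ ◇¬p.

1: p is T, ◇¬p is T. ✓
2: p is F, ◇¬p is F. ✗
3: p is F, ◇¬p is T. ✗
4: p is F, ◇¬p is F. ✗
5: p is F, ◇¬p is T. ✗
6: p is F, ◇¬p is F. ✗
7: p is F, ◇¬p is T. ✗
8: p is F, ◇¬p is F. ✗

{1}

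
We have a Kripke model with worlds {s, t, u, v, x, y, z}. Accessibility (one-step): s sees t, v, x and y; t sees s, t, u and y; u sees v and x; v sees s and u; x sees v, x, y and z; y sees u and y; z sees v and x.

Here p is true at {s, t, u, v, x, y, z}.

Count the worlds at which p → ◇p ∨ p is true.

s: p is T, ◇p ∨ p is T. ✓
t: p is T, ◇p ∨ p is T. ✓
u: p is T, ◇p ∨ p is T. ✓
v: p is T, ◇p ∨ p is T. ✓
x: p is T, ◇p ∨ p is T. ✓
y: p is T, ◇p ∨ p is T. ✓
z: p is T, ◇p ∨ p is T. ✓
Satisfying worlds: {s, t, u, v, x, y, z}.

7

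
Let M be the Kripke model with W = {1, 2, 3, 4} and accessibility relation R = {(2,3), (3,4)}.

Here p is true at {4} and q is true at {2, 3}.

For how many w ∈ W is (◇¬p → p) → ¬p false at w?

1: ◇¬p → p is T, ¬p is T. ✓
2: ◇¬p → p is F, ¬p is T. ✓
3: ◇¬p → p is T, ¬p is T. ✓
4: ◇¬p → p is T, ¬p is F. ✗
Satisfying worlds: {1, 2, 3}.
So (◇¬p → p) → ¬p fails at the other 1 world.

1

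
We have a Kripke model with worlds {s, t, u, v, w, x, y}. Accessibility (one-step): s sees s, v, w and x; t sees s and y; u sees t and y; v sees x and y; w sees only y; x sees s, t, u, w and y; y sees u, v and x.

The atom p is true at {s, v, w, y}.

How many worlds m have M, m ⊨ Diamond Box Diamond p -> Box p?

2

s: Diamond Box Diamond p is T, Box p is F. ✗
t: Diamond Box Diamond p is T, Box p is T. ✓
u: Diamond Box Diamond p is T, Box p is F. ✗
v: Diamond Box Diamond p is T, Box p is F. ✗
w: Diamond Box Diamond p is T, Box p is T. ✓
x: Diamond Box Diamond p is T, Box p is F. ✗
y: Diamond Box Diamond p is T, Box p is F. ✗
Satisfying worlds: {t, w}.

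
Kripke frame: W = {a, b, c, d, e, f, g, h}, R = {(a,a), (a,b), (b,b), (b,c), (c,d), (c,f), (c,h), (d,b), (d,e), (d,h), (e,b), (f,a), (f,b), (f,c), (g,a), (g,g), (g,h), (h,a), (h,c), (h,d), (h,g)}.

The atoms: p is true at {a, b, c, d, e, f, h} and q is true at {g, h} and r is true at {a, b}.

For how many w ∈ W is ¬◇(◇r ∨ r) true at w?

0

a: ◇(◇r ∨ r) is T. ✗
b: ◇(◇r ∨ r) is T. ✗
c: ◇(◇r ∨ r) is T. ✗
d: ◇(◇r ∨ r) is T. ✗
e: ◇(◇r ∨ r) is T. ✗
f: ◇(◇r ∨ r) is T. ✗
g: ◇(◇r ∨ r) is T. ✗
h: ◇(◇r ∨ r) is T. ✗
Satisfying worlds: ∅.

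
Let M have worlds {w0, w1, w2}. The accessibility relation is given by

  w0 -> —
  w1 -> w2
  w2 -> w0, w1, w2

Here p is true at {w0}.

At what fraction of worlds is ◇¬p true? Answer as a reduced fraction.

2/3

w0: no successors, so ◇¬p fails. ✗
w1: successors {w2}; ¬p there: w2:T. ✓
w2: successors {w0, w1, w2}; ¬p there: w0:F, w1:T, w2:T. ✓
That's 2 of 3 worlds, so 2/3.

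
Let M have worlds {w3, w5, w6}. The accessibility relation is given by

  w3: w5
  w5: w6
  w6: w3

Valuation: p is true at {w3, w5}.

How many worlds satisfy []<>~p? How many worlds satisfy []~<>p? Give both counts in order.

1 and 1

For []<>~p:
w3: successors {w5}; <>~p there: w5:T. ✓
w5: successors {w6}; <>~p there: w6:F. ✗
w6: successors {w3}; <>~p there: w3:F. ✗
— 1 world.
For []~<>p:
w3: successors {w5}; ~<>p there: w5:T. ✓
w5: successors {w6}; ~<>p there: w6:F. ✗
w6: successors {w3}; ~<>p there: w3:F. ✗
— 1 world.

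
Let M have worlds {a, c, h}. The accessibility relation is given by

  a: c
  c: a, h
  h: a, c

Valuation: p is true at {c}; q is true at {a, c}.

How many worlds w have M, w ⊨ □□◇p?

a: successors {c}; □◇p there: c:T. ✓
c: successors {a, h}; □◇p there: a:F, h:F. ✗
h: successors {a, c}; □◇p there: a:F, c:T. ✗
Satisfying worlds: {a}.

1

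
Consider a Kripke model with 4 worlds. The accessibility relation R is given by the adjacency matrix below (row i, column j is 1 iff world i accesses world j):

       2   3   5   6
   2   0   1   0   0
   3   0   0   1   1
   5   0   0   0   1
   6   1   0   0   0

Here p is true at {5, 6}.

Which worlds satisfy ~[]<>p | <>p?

2: ~[]<>p is F, <>p is F. ✗
3: ~[]<>p is T, <>p is T. ✓
5: ~[]<>p is T, <>p is T. ✓
6: ~[]<>p is T, <>p is F. ✓

{3, 5, 6}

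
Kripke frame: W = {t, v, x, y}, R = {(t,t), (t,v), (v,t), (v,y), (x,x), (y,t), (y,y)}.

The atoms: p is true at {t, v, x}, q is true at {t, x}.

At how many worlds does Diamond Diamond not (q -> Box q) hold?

3

t: successors {t, v}; Diamond not (q -> Box q) there: t:T, v:T. ✓
v: successors {t, y}; Diamond not (q -> Box q) there: t:T, y:T. ✓
x: successors {x}; Diamond not (q -> Box q) there: x:F. ✗
y: successors {t, y}; Diamond not (q -> Box q) there: t:T, y:T. ✓
Satisfying worlds: {t, v, y}.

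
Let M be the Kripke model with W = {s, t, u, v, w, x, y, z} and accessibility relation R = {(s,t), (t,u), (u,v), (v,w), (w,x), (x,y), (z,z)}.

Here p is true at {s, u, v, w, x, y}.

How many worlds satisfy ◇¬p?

s: successors {t}; ¬p there: t:T. ✓
t: successors {u}; ¬p there: u:F. ✗
u: successors {v}; ¬p there: v:F. ✗
v: successors {w}; ¬p there: w:F. ✗
w: successors {x}; ¬p there: x:F. ✗
x: successors {y}; ¬p there: y:F. ✗
y: no successors, so ◇¬p fails. ✗
z: successors {z}; ¬p there: z:T. ✓
Satisfying worlds: {s, z}.

2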